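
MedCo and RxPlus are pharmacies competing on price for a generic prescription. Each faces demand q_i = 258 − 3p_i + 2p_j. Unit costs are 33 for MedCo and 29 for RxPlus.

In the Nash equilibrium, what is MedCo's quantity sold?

166.5

MedCo's profit: π = (p_{MedCo} − 33)(258 − 3p_{MedCo} + 2p_{RxPlus}).
∂π/∂p_{MedCo} = 357 − 6p_{MedCo} + 2p_{RxPlus} = 0 ⇒ p_{MedCo} = 59.5 + (1/3)p_{RxPlus}.
Similarly p_{RxPlus} = 57.5 + (1/3)p_{MedCo}.
Substituting the second reaction function into the first: p_{MedCo} = 59.5 + (1/3)(57.5 + (1/3)p_{MedCo}), which gives (8/9)p_{MedCo} = 236/3 ⇒ p_{MedCo} = 88.5.
Then p_{RxPlus} = 57.5 + (1/3)·88.5 = 87.
q_{MedCo} = 258 − 3·88.5 + 2·87 = 166.5.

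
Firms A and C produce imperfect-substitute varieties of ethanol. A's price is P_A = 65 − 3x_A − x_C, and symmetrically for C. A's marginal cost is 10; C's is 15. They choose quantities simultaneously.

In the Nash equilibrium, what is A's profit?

192

Firm A's profit: π = x_A(65 − 3x_A − x_C) − 10x_A.
∂π/∂x_A = 55 − 6x_A − x_C = 0 ⇒ x_A = 55/6 − (1/6)x_C.
Similarly x_C = 25/3 − (1/6)x_A.
Plugging x_C into A's best response: x_A = 55/6 − (1/6)(25/3 − (1/6)x_A) ⇒ (35/36)x_A = 70/9, so x_A = 8.
Then x_C = 25/3 − (1/6)·8 = 7.
P_A = 65 − 3·8 − 7 = 34.
Profit = (34 − 10)·8 = 192.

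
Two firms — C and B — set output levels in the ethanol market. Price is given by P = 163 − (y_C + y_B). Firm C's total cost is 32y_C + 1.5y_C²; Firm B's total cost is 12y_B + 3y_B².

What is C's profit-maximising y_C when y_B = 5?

25.2

Firm C's profit: π = y_C(163 − (y_C + y_B)) − 32y_C − 1.5y_C².
∂π/∂y_C = 131 − 5y_C − y_B = 0, so y_C = 26.2 − 0.2y_B.
At y_B = 5: y_C = 26.2 − 0.2·5 = 25.2.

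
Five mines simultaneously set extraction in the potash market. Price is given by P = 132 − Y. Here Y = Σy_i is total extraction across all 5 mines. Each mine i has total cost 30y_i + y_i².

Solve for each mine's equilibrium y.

A representative mine's profit is π_i = y_i(132 − Y) − 30y_i − y_i², with Y = y_i + Σ_{j≠i} y_j.
First-order condition: 102 − 4y_i − Σ_{j≠i} y_j = 0.
Imposing symmetry (y_j = y for all j) turns Σ_{j≠i} y_j into 4y, so 102 = 8y and y = 12.75.

12.75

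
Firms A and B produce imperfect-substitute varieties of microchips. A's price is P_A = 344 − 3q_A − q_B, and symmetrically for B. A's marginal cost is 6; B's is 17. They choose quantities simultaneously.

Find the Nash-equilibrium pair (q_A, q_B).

48.6, 46.4

Firm A's profit: π = q_A(344 − 3q_A − q_B) − 6q_A.
∂π/∂q_A = 338 − 6q_A − q_B = 0 ⇒ q_A = 169/3 − (1/6)q_B.
Similarly q_B = 54.5 − (1/6)q_A.
Solving the two reaction functions simultaneously: (1 − (−1/6)(−1/6))q_A = 169/3 − (1/6)·54.5, so (35/36)q_A = 47.25 and q_A = 48.6.
Then q_B = 54.5 − (1/6)·48.6 = 46.4.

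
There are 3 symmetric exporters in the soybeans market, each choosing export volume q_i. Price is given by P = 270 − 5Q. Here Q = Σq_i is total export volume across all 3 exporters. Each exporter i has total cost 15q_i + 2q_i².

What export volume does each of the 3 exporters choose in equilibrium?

10.625

A representative exporter's profit is π_i = q_i(270 − 5Q) − 15q_i − 2q_i², with Q = q_i + Σ_{j≠i} q_j.
First-order condition: 255 − 14q_i − 5Σ_{j≠i} q_j = 0.
Imposing symmetry (q_j = q for all j) turns Σ_{j≠i} q_j into 2q, so 255 = 24q and q = 10.625.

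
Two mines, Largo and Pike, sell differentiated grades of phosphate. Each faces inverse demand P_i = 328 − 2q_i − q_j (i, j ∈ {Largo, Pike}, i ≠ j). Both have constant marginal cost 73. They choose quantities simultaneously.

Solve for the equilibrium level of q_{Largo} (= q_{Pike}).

Mine Largo's profit: π = q_{Largo}(328 − 2q_{Largo} − q_{Pike}) − 73q_{Largo}.
∂π/∂q_{Largo} = 255 − 4q_{Largo} − q_{Pike} = 0 ⇒ q_{Largo} = 63.75 − 0.25q_{Pike}.
Setting q_{Largo} = q_{Pike} in the reaction function: q_{Largo} = 63.75 − 0.25q_{Largo}, so q_{Largo} = 63.75 / 1.25 = 51.

51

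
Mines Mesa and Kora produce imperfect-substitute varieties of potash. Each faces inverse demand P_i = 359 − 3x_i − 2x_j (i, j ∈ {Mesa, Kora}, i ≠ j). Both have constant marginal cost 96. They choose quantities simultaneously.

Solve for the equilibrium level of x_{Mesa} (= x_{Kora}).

32.875

Mine Mesa's profit: π = x_{Mesa}(359 − 3x_{Mesa} − 2x_{Kora}) − 96x_{Mesa}.
∂π/∂x_{Mesa} = 263 − 6x_{Mesa} − 2x_{Kora} = 0 ⇒ x_{Mesa} = 263/6 − (1/3)x_{Kora}.
Setting x_{Mesa} = x_{Kora} in the reaction function: x_{Mesa} = 263/6 − (1/3)x_{Mesa}, so x_{Mesa} = (263/6) / (4/3) = 32.875.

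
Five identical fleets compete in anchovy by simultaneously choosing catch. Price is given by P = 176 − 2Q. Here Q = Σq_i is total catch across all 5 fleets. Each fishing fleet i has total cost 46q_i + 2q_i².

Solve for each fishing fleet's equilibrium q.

8.125

A representative fishing fleet's profit is π_i = q_i(176 − 2Q) − 46q_i − 2q_i², with Q = q_i + Σ_{j≠i} q_j.
First-order condition: 130 − 8q_i − 2Σ_{j≠i} q_j = 0.
Imposing symmetry (q_j = q for all j) turns Σ_{j≠i} q_j into 4q, so 130 = 16q and q = 8.125.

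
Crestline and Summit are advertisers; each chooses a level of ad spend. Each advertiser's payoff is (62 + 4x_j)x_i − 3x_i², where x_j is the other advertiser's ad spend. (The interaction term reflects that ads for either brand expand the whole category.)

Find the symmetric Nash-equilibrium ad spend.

Crestline's payoff is (62 + 4x_S)x_C − 3x_C².
∂π/∂x_C = 62 + 4x_S − 6x_C = 0, so x_C = 31/3 + (2/3)x_S.
By symmetry x_S = x_C; substituting into the reaction function, (1/3)x_C = 31/3 and x_C = 31.

31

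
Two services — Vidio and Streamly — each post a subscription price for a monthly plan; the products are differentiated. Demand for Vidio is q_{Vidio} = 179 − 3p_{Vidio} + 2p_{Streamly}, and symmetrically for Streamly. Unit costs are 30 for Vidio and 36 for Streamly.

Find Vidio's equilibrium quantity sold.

Vidio's profit: π = (p_{Vidio} − 30)(179 − 3p_{Vidio} + 2p_{Streamly}).
∂π/∂p_{Vidio} = 269 − 6p_{Vidio} + 2p_{Streamly} = 0 ⇒ p_{Vidio} = 269/6 + (1/3)p_{Streamly}.
Similarly p_{Streamly} = 287/6 + (1/3)p_{Vidio}.
Solving the two reaction functions simultaneously: (1 − (1/3)(1/3))p_{Vidio} = 269/6 + (1/3)·(287/6), so (8/9)p_{Vidio} = 547/9 and p_{Vidio} = 68.375.
Then p_{Streamly} = 287/6 + (1/3)·68.375 = 70.625.
q_{Vidio} = 179 − 3·68.375 + 2·70.625 = 115.125.

115.125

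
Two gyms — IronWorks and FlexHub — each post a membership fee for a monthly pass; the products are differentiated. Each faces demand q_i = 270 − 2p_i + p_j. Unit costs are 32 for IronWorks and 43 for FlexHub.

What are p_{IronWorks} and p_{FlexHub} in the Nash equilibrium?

IronWorks's profit: π = (p_{IronWorks} − 32)(270 − 2p_{IronWorks} + p_{FlexHub}).
∂π/∂p_{IronWorks} = 334 − 4p_{IronWorks} + p_{FlexHub} = 0 ⇒ p_{IronWorks} = 83.5 + 0.25p_{FlexHub}.
Similarly p_{FlexHub} = 89 + 0.25p_{IronWorks}.
Substituting the second reaction function into the first: p_{IronWorks} = 83.5 + 0.25(89 + 0.25p_{IronWorks}), which gives 0.9375p_{IronWorks} = 105.75 ⇒ p_{IronWorks} = 112.8.
Then p_{FlexHub} = 89 + 0.25·112.8 = 117.2.

112.8, 117.2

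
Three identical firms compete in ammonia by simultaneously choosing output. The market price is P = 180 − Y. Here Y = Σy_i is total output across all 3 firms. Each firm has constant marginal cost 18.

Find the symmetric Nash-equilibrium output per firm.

40.5

A representative firm's profit is π_i = y_i(180 − Y) − 18y_i, with Y = y_i + Σ_{j≠i} y_j.
First-order condition: 162 − 2y_i − Σ_{j≠i} y_j = 0.
Imposing symmetry (y_j = y for all j) turns Σ_{j≠i} y_j into 2y, so 162 = 4y and y = 40.5.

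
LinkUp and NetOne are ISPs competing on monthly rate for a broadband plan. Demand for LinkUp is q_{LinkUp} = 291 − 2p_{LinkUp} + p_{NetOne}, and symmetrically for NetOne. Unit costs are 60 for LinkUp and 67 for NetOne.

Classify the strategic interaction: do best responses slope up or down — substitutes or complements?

strategic complements

LinkUp's profit: π = (p_{LinkUp} − 60)(291 − 2p_{LinkUp} + p_{NetOne}).
∂π/∂p_{LinkUp} = 411 − 4p_{LinkUp} + p_{NetOne} = 0 ⇒ p_{LinkUp} = 102.75 + 0.25p_{NetOne}.
The best-response slope dp_{LinkUp}/dp_{NetOne} = 0.25 > 0: the reaction function is upward-sloping, so the choices are strategic complements.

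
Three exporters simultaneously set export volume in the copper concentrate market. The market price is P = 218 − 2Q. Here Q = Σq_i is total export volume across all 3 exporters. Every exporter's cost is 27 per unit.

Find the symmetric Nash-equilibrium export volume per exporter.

23.875

A representative exporter's profit is π_i = q_i(218 − 2Q) − 27q_i, with Q = q_i + Σ_{j≠i} q_j.
First-order condition: 191 − 4q_i − 2Σ_{j≠i} q_j = 0.
In a symmetric equilibrium every exporter chooses the same q, so Σ_{j≠i} q_j = 2q. The condition becomes 191 − 8q = 0, giving q = 191/8 = 23.875.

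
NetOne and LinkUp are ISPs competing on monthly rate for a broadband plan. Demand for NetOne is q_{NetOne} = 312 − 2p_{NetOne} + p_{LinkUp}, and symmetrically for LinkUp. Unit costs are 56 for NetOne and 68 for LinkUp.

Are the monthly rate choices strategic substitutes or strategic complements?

NetOne's profit: π = (p_{NetOne} − 56)(312 − 2p_{NetOne} + p_{LinkUp}).
∂π/∂p_{NetOne} = 424 − 4p_{NetOne} + p_{LinkUp} = 0 ⇒ p_{NetOne} = 106 + 0.25p_{LinkUp}.
The best-response slope dp_{NetOne}/dp_{LinkUp} = 0.25 > 0: the reaction function is upward-sloping, so the choices are strategic complements.

strategic complements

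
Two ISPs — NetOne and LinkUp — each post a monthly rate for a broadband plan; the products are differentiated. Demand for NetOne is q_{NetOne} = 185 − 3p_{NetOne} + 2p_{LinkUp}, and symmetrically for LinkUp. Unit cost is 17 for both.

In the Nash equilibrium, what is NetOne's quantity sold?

NetOne's profit: π = (p_{NetOne} − 17)(185 − 3p_{NetOne} + 2p_{LinkUp}).
∂π/∂p_{NetOne} = 236 − 6p_{NetOne} + 2p_{LinkUp} = 0 ⇒ p_{NetOne} = 118/3 + (1/3)p_{LinkUp}.
Setting p_{NetOne} = p_{LinkUp} in the reaction function: p_{NetOne} = 118/3 + (1/3)p_{NetOne}, so p_{NetOne} = (118/3) / (2/3) = 59.
q_{NetOne} = 185 − 3·59 + 2·59 = 126.

126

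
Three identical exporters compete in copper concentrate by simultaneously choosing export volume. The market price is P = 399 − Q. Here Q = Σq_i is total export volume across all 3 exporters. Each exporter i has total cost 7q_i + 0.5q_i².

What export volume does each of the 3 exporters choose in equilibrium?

78.4

A representative exporter's profit is π_i = q_i(399 − Q) − 7q_i − 0.5q_i², with Q = q_i + Σ_{j≠i} q_j.
First-order condition: 392 − 3q_i − Σ_{j≠i} q_j = 0.
Imposing symmetry (q_j = q for all j) turns Σ_{j≠i} q_j into 2q, so 392 = 5q and q = 78.4.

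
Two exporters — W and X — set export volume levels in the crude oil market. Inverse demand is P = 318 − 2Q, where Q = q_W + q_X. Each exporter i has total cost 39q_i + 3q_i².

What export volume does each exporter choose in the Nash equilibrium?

Exporter W's profit: π = q_W(318 − 2(q_W + q_X)) − 39q_W − 3q_W².
∂π/∂q_W = 279 − 10q_W − 2q_X = 0, so q_W = 27.9 − 0.2q_X.
By symmetry q_X = q_W; substituting into the reaction function, 1.2q_W = 27.9 and q_W = 23.25.

23.25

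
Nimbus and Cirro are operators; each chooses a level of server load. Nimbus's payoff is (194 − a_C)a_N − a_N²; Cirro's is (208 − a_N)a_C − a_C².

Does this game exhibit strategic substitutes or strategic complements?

Expanding Nimbus's payoff: 194a_N − a_Ca_N − a_N².
∂π/∂a_N = 194 − a_C − 2a_N = 0, so a_N = 97 − 0.5a_C.
The best-response slope da_N/da_C = −0.5 < 0: the reaction function is downward-sloping, so the choices are strategic substitutes.

strategic substitutes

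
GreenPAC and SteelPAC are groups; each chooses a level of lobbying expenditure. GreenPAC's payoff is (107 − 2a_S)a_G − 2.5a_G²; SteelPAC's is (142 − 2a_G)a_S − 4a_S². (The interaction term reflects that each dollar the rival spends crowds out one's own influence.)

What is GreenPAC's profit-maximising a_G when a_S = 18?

Expanding GreenPAC's payoff: 107a_G − 2a_Sa_G − 2.5a_G².
∂π/∂a_G = 107 − 2a_S − 5a_G = 0, so a_G = 21.4 − 0.4a_S.
At a_S = 18: a_G = 21.4 − 0.4·18 = 14.2.

14.2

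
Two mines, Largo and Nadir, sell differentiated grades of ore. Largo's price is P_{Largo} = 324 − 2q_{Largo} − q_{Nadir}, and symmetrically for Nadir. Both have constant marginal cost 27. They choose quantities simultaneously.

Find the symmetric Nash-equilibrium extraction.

59.4

Mine Largo's profit: π = q_{Largo}(324 − 2q_{Largo} − q_{Nadir}) − 27q_{Largo}.
∂π/∂q_{Largo} = 297 − 4q_{Largo} − q_{Nadir} = 0 ⇒ q_{Largo} = 74.25 − 0.25q_{Nadir}.
By symmetry q_{Nadir} = q_{Largo}; substituting into the reaction function, 1.25q_{Largo} = 74.25 and q_{Largo} = 59.4.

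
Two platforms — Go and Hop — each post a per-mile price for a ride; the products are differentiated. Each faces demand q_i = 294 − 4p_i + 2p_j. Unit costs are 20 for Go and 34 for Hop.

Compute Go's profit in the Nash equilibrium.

Go's profit: π = (p_{Go} − 20)(294 − 4p_{Go} + 2p_{Hop}).
∂π/∂p_{Go} = 374 − 8p_{Go} + 2p_{Hop} = 0 ⇒ p_{Go} = 46.75 + 0.25p_{Hop}.
Similarly p_{Hop} = 53.75 + 0.25p_{Go}.
Substituting the second reaction function into the first: p_{Go} = 46.75 + 0.25(53.75 + 0.25p_{Go}), which gives 0.9375p_{Go} = 60.1875 ⇒ p_{Go} = 64.2.
Then p_{Hop} = 53.75 + 0.25·64.2 = 69.8.
q_{Go} = 294 − 4·64.2 + 2·69.8 = 176.8.
Profit = (64.2 − 20)·176.8 = 7814.56.

7814.56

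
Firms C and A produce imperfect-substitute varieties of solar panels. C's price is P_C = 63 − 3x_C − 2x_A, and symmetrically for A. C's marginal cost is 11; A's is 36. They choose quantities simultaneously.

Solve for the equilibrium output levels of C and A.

Firm C's profit: π = x_C(63 − 3x_C − 2x_A) − 11x_C.
∂π/∂x_C = 52 − 6x_C − 2x_A = 0 ⇒ x_C = 26/3 − (1/3)x_A.
Similarly x_A = 4.5 − (1/3)x_C.
Substituting the second reaction function into the first: x_C = 26/3 − (1/3)(4.5 − (1/3)x_C), which gives (8/9)x_C = 43/6 ⇒ x_C = 8.0625.
Then x_A = 4.5 − (1/3)·8.0625 = 1.8125.

8.0625, 1.8125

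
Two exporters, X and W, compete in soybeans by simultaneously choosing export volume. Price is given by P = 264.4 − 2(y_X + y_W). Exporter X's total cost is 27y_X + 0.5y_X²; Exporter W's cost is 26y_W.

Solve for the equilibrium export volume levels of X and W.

29.55, 44.825

Exporter X's profit: π = y_X(264.4 − 2(y_X + y_W)) − 27y_X − 0.5y_X².
∂π/∂y_X = 237.4 − 5y_X − 2y_W = 0, so y_X = 47.48 − 0.4y_W.
For W: ∂π/∂y_W = 238.4 − 4y_W − 2y_X = 0 ⇒ y_W = 59.6 − 0.5y_X.
Plugging y_W into X's best response: y_X = 47.48 − 0.4(59.6 − 0.5y_X) ⇒ 0.8y_X = 23.64, so y_X = 29.55.
Then y_W = 59.6 − 0.5·29.55 = 44.825.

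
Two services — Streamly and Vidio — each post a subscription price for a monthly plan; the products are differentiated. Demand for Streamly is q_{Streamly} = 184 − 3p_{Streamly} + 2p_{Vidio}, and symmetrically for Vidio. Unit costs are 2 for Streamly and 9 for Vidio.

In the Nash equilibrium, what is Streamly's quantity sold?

140.4375

Streamly's profit: π = (p_{Streamly} − 2)(184 − 3p_{Streamly} + 2p_{Vidio}).
∂π/∂p_{Streamly} = 190 − 6p_{Streamly} + 2p_{Vidio} = 0 ⇒ p_{Streamly} = 95/3 + (1/3)p_{Vidio}.
Similarly p_{Vidio} = 211/6 + (1/3)p_{Streamly}.
Solving the two reaction functions simultaneously: (1 − (1/3)(1/3))p_{Streamly} = 95/3 + (1/3)·(211/6), so (8/9)p_{Streamly} = 781/18 and p_{Streamly} = 48.8125.
Then p_{Vidio} = 211/6 + (1/3)·48.8125 = 51.4375.
q_{Streamly} = 184 − 3·48.8125 + 2·51.4375 = 140.4375.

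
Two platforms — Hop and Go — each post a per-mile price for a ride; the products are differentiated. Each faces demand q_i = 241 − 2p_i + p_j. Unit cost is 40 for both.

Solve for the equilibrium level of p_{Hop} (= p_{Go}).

Hop's profit: π = (p_{Hop} − 40)(241 − 2p_{Hop} + p_{Go}).
∂π/∂p_{Hop} = 321 − 4p_{Hop} + p_{Go} = 0 ⇒ p_{Hop} = 80.25 + 0.25p_{Go}.
The game is symmetric, so in equilibrium p_{Go} = p_{Hop}: the reaction function gives 0.75p_{Hop} = 80.25, hence p_{Hop} = 107.

107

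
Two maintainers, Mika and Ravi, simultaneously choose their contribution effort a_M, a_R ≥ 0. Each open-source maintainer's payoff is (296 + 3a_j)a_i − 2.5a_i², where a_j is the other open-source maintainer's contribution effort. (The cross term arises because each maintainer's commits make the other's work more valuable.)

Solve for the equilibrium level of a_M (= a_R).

Mika's payoff is (296 + 3a_R)a_M − 2.5a_M².
∂π/∂a_M = 296 + 3a_R − 5a_M = 0, so a_M = 59.2 + 0.6a_R.
The game is symmetric, so in equilibrium a_R = a_M: the reaction function gives 0.4a_M = 59.2, hence a_M = 148.

148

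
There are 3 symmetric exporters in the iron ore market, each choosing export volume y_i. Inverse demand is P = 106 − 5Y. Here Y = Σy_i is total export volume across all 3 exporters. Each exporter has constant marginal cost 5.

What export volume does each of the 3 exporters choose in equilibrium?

5.05

A representative exporter's profit is π_i = y_i(106 − 5Y) − 5y_i, with Y = y_i + Σ_{j≠i} y_j.
First-order condition: 101 − 10y_i − 5Σ_{j≠i} y_j = 0.
Imposing symmetry (y_j = y for all j) turns Σ_{j≠i} y_j into 2y, so 101 = 20y and y = 5.05.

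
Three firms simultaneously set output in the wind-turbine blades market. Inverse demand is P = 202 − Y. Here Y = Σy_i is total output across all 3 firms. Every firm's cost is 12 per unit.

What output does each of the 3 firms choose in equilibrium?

A representative firm's profit is π_i = y_i(202 − Y) − 12y_i, with Y = y_i + Σ_{j≠i} y_j.
First-order condition: 190 − 2y_i − Σ_{j≠i} y_j = 0.
With identical firms, set every y_j = y: then 190 − 2y − 2y = 0, i.e. y = 190/4 = 47.5.

47.5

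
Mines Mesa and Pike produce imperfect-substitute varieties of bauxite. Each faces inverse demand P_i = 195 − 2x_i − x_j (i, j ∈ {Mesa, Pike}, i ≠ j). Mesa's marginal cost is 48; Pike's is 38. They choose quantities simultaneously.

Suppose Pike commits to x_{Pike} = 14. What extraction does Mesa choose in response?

Mine Mesa's profit: π = x_{Mesa}(195 − 2x_{Mesa} − x_{Pike}) − 48x_{Mesa}.
∂π/∂x_{Mesa} = 147 − 4x_{Mesa} − x_{Pike} = 0 ⇒ x_{Mesa} = 36.75 − 0.25x_{Pike}.
At x_{Pike} = 14: x_{Mesa} = 36.75 − 0.25·14 = 33.25.

33.25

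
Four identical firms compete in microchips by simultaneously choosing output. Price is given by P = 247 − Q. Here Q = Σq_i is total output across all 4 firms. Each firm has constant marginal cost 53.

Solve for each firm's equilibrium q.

A representative firm's profit is π_i = q_i(247 − Q) − 53q_i, with Q = q_i + Σ_{j≠i} q_j.
First-order condition: 194 − 2q_i − Σ_{j≠i} q_j = 0.
With identical firms, set every q_j = q: then 194 − 2q − 3q = 0, i.e. q = 194/5 = 38.8.

38.8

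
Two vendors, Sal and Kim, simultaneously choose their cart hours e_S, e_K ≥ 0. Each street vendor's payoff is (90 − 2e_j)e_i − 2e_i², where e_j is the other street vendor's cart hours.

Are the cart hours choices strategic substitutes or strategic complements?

Sal's payoff is (90 − 2e_K)e_S − 2e_S².
∂π/∂e_S = 90 − 2e_K − 4e_S = 0, so e_S = 22.5 − 0.5e_K.
The best-response slope de_S/de_K = −0.5 < 0: the reaction function is downward-sloping, so the choices are strategic substitutes.

strategic substitutes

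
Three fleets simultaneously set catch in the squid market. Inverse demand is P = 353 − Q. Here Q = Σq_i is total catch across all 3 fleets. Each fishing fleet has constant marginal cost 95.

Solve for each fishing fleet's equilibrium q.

A representative fishing fleet's profit is π_i = q_i(353 − Q) − 95q_i, with Q = q_i + Σ_{j≠i} q_j.
First-order condition: 258 − 2q_i − Σ_{j≠i} q_j = 0.
Imposing symmetry (q_j = q for all j) turns Σ_{j≠i} q_j into 2q, so 258 = 4q and q = 64.5.

64.5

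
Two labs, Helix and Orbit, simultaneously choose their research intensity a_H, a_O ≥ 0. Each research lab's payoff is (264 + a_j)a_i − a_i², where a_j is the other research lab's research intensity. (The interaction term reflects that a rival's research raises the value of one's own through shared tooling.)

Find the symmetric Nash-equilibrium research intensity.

Helix's payoff is (264 + a_O)a_H − a_H².
∂π/∂a_H = 264 + a_O − 2a_H = 0, so a_H = 132 + 0.5a_O.
By symmetry a_O = a_H; substituting into the reaction function, 0.5a_H = 132 and a_H = 264.

264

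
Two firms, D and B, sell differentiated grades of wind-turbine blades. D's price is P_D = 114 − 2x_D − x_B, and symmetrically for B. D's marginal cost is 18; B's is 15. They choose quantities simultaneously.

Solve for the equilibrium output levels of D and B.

19, 20

Firm D's profit: π = x_D(114 − 2x_D − x_B) − 18x_D.
∂π/∂x_D = 96 − 4x_D − x_B = 0 ⇒ x_D = 24 − 0.25x_B.
Similarly x_B = 24.75 − 0.25x_D.
Plugging x_B into D's best response: x_D = 24 − 0.25(24.75 − 0.25x_D) ⇒ 0.9375x_D = 17.8125, so x_D = 19.
Then x_B = 24.75 − 0.25·19 = 20.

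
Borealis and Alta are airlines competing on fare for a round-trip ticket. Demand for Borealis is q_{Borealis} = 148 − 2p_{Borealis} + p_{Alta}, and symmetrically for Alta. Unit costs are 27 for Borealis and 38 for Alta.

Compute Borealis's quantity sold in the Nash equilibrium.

Borealis's profit: π = (p_{Borealis} − 27)(148 − 2p_{Borealis} + p_{Alta}).
∂π/∂p_{Borealis} = 202 − 4p_{Borealis} + p_{Alta} = 0 ⇒ p_{Borealis} = 50.5 + 0.25p_{Alta}.
Similarly p_{Alta} = 56 + 0.25p_{Borealis}.
Plugging p_{Alta} into Borealis's best response: p_{Borealis} = 50.5 + 0.25(56 + 0.25p_{Borealis}) ⇒ 0.9375p_{Borealis} = 64.5, so p_{Borealis} = 68.8.
Then p_{Alta} = 56 + 0.25·68.8 = 73.2.
q_{Borealis} = 148 − 2·68.8 + 73.2 = 83.6.

83.6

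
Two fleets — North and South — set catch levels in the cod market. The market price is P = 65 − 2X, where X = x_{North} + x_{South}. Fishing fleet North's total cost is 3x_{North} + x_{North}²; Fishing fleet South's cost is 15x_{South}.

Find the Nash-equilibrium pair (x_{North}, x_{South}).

Fishing fleet North's profit: π = x_{North}(65 − 2(x_{North} + x_{South})) − 3x_{North} − x_{North}².
∂π/∂x_{North} = 62 − 6x_{North} − 2x_{South} = 0, so x_{North} = 31/3 − (1/3)x_{South}.
For South: ∂π/∂x_{South} = 50 − 4x_{South} − 2x_{North} = 0 ⇒ x_{South} = 12.5 − 0.5x_{North}.
Solving the two reaction functions simultaneously: (1 − (−1/3)(−0.5))x_{North} = 31/3 − (1/3)·12.5, so (5/6)x_{North} = 37/6 and x_{North} = 7.4.
Then x_{South} = 12.5 − 0.5·7.4 = 8.8.

7.4, 8.8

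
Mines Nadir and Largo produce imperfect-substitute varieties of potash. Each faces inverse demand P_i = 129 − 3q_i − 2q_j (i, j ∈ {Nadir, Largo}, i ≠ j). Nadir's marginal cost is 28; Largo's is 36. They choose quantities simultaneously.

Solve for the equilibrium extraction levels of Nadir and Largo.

Mine Nadir's profit: π = q_{Nadir}(129 − 3q_{Nadir} − 2q_{Largo}) − 28q_{Nadir}.
∂π/∂q_{Nadir} = 101 − 6q_{Nadir} − 2q_{Largo} = 0 ⇒ q_{Nadir} = 101/6 − (1/3)q_{Largo}.
Similarly q_{Largo} = 15.5 − (1/3)q_{Nadir}.
Plugging q_{Largo} into Nadir's best response: q_{Nadir} = 101/6 − (1/3)(15.5 − (1/3)q_{Nadir}) ⇒ (8/9)q_{Nadir} = 35/3, so q_{Nadir} = 13.125.
Then q_{Largo} = 15.5 − (1/3)·13.125 = 11.125.

13.125, 11.125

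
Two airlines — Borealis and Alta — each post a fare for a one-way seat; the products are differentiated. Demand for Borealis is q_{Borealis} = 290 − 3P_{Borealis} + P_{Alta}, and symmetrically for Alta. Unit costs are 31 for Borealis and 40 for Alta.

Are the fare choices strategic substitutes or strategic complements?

Borealis's profit: π = (P_{Borealis} − 31)(290 − 3P_{Borealis} + P_{Alta}).
∂π/∂P_{Borealis} = 383 − 6P_{Borealis} + P_{Alta} = 0 ⇒ P_{Borealis} = 383/6 + (1/6)P_{Alta}.
The best-response slope dP_{Borealis}/dP_{Alta} = 1/6 > 0: the reaction function is upward-sloping, so the choices are strategic complements.

strategic complements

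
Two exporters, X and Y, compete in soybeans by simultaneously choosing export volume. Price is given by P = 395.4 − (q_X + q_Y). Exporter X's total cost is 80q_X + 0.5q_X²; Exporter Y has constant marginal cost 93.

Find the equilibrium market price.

Exporter X's profit: π = q_X(395.4 − (q_X + q_Y)) − 80q_X − 0.5q_X².
∂π/∂q_X = 315.4 − 3q_X − q_Y = 0, so q_X = 1577/15 − (1/3)q_Y.
For Y: ∂π/∂q_Y = 302.4 − 2q_Y − q_X = 0 ⇒ q_Y = 151.2 − 0.5q_X.
Plugging q_Y into X's best response: q_X = 1577/15 − (1/3)(151.2 − 0.5q_X) ⇒ (5/6)q_X = 821/15, so q_X = 65.68.
Then q_Y = 151.2 − 0.5·65.68 = 118.36.
Equilibrium price: P = 395.4 − 184.04 = 211.36.

211.36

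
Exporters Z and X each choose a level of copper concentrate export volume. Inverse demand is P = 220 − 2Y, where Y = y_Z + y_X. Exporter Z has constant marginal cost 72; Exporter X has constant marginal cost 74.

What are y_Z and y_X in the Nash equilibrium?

25, 24

Exporter Z's profit: π = y_Z(220 − 2(y_Z + y_X)) − 72y_Z.
∂π/∂y_Z = 148 − 4y_Z − 2y_X = 0, so y_Z = 37 − 0.5y_X.
By the same steps for X: y_X = 36.5 − 0.5y_Z.
Plugging y_X into Z's best response: y_Z = 37 − 0.5(36.5 − 0.5y_Z) ⇒ 0.75y_Z = 18.75, so y_Z = 25.
Then y_X = 36.5 − 0.5·25 = 24.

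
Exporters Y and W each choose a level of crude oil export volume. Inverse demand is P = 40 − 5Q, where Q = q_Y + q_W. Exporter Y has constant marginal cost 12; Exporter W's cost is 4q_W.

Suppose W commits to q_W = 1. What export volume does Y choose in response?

2.3

Exporter Y's profit: π = q_Y(40 − 5(q_Y + q_W)) − 12q_Y.
∂π/∂q_Y = 28 − 10q_Y − 5q_W = 0, so q_Y = 2.8 − 0.5q_W.
At q_W = 1: q_Y = 2.8 − 0.5·1 = 2.3.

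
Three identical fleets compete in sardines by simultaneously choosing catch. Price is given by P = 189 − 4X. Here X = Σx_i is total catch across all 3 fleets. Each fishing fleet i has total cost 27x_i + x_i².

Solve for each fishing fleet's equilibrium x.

9

A representative fishing fleet's profit is π_i = x_i(189 − 4X) − 27x_i − x_i², with X = x_i + Σ_{j≠i} x_j.
First-order condition: 162 − 10x_i − 4Σ_{j≠i} x_j = 0.
In a symmetric equilibrium every fishing fleet chooses the same x, so Σ_{j≠i} x_j = 2x. The condition becomes 162 − 18x = 0, giving x = 162/18 = 9.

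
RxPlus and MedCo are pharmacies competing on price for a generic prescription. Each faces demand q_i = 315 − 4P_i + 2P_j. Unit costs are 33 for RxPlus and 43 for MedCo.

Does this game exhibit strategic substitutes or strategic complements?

strategic complements

RxPlus's profit: π = (P_{RxPlus} − 33)(315 − 4P_{RxPlus} + 2P_{MedCo}).
∂π/∂P_{RxPlus} = 447 − 8P_{RxPlus} + 2P_{MedCo} = 0 ⇒ P_{RxPlus} = 55.875 + 0.25P_{MedCo}.
The best-response slope dP_{RxPlus}/dP_{MedCo} = 0.25 > 0: the reaction function is upward-sloping, so the choices are strategic complements.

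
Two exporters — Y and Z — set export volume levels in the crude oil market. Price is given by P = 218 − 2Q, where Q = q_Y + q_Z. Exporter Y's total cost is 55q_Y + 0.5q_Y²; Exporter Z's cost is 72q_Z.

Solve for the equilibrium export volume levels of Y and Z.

22.5, 25.25

Exporter Y's profit: π = q_Y(218 − 2(q_Y + q_Z)) − 55q_Y − 0.5q_Y².
∂π/∂q_Y = 163 − 5q_Y − 2q_Z = 0, so q_Y = 32.6 − 0.4q_Z.
For Z: ∂π/∂q_Z = 146 − 4q_Z − 2q_Y = 0 ⇒ q_Z = 36.5 − 0.5q_Y.
Substituting the second reaction function into the first: q_Y = 32.6 − 0.4(36.5 − 0.5q_Y), which gives 0.8q_Y = 18 ⇒ q_Y = 22.5.
Then q_Z = 36.5 − 0.5·22.5 = 25.25.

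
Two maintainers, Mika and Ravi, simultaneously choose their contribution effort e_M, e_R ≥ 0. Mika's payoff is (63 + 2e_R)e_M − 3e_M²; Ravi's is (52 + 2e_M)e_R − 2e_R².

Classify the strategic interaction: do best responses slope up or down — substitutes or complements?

Expanding Mika's payoff: 63e_M + 2e_Re_M − 3e_M².
∂π/∂e_M = 63 + 2e_R − 6e_M = 0, so e_M = 10.5 + (1/3)e_R.
The best-response slope de_M/de_R = 1/3 > 0: the reaction function is upward-sloping, so the choices are strategic complements.

strategic complements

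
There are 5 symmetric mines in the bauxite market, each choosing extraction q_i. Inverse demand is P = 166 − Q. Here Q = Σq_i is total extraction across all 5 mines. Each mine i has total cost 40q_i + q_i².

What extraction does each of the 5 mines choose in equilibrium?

A representative mine's profit is π_i = q_i(166 − Q) − 40q_i − q_i², with Q = q_i + Σ_{j≠i} q_j.
First-order condition: 126 − 4q_i − Σ_{j≠i} q_j = 0.
In a symmetric equilibrium every mine chooses the same q, so Σ_{j≠i} q_j = 4q. The condition becomes 126 − 8q = 0, giving q = 126/8 = 15.75.

15.75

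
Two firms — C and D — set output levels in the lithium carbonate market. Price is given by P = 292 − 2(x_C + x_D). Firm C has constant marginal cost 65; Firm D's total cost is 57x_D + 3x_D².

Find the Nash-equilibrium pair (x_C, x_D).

50, 13.5

Firm C's profit: π = x_C(292 − 2(x_C + x_D)) − 65x_C.
∂π/∂x_C = 227 − 4x_C − 2x_D = 0, so x_C = 56.75 − 0.5x_D.
For D: ∂π/∂x_D = 235 − 10x_D − 2x_C = 0 ⇒ x_D = 23.5 − 0.2x_C.
Substituting the second reaction function into the first: x_C = 56.75 − 0.5(23.5 − 0.2x_C), which gives 0.9x_C = 45 ⇒ x_C = 50.
Then x_D = 23.5 − 0.2·50 = 13.5.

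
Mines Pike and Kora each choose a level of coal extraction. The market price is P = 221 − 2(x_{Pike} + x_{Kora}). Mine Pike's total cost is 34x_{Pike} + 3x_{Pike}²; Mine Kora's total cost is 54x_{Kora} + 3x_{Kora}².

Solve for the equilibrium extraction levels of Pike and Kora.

16, 13.5

Mine Pike's profit: π = x_{Pike}(221 − 2(x_{Pike} + x_{Kora})) − 34x_{Pike} − 3x_{Pike}².
∂π/∂x_{Pike} = 187 − 10x_{Pike} − 2x_{Kora} = 0, so x_{Pike} = 18.7 − 0.2x_{Kora}.
By the same steps for Kora: x_{Kora} = 16.7 − 0.2x_{Pike}.
Substituting the second reaction function into the first: x_{Pike} = 18.7 − 0.2(16.7 − 0.2x_{Pike}), which gives 0.96x_{Pike} = 15.36 ⇒ x_{Pike} = 16.
Then x_{Kora} = 16.7 − 0.2·16 = 13.5.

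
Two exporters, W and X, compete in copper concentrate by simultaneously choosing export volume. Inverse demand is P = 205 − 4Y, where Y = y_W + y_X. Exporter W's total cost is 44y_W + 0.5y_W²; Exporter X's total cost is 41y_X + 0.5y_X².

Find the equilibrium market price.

105

Exporter W's profit: π = y_W(205 − 4(y_W + y_X)) − 44y_W − 0.5y_W².
∂π/∂y_W = 161 − 9y_W − 4y_X = 0, so y_W = 161/9 − (4/9)y_X.
By the same steps for X: y_X = 164/9 − (4/9)y_W.
Substituting the second reaction function into the first: y_W = 161/9 − (4/9)(164/9 − (4/9)y_W), which gives (65/81)y_W = 793/81 ⇒ y_W = 12.2.
Then y_X = 164/9 − (4/9)·12.2 = 12.8.
Equilibrium price: P = 205 − 4·25 = 105.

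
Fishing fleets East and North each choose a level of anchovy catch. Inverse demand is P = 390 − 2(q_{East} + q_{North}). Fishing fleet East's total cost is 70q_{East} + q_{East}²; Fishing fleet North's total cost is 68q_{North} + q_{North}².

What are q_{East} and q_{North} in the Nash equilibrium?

Fishing fleet East's profit: π = q_{East}(390 − 2(q_{East} + q_{North})) − 70q_{East} − q_{East}².
∂π/∂q_{East} = 320 − 6q_{East} − 2q_{North} = 0, so q_{East} = 160/3 − (1/3)q_{North}.
By the same steps for North: q_{North} = 161/3 − (1/3)q_{East}.
Solving the two reaction functions simultaneously: (1 − (−1/3)(−1/3))q_{East} = 160/3 − (1/3)·(161/3), so (8/9)q_{East} = 319/9 and q_{East} = 39.875.
Then q_{North} = 161/3 − (1/3)·39.875 = 40.375.

39.875, 40.375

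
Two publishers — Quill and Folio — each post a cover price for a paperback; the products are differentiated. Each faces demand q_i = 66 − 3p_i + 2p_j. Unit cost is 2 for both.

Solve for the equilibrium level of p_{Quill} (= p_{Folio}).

18

Quill's profit: π = (p_{Quill} − 2)(66 − 3p_{Quill} + 2p_{Folio}).
∂π/∂p_{Quill} = 72 − 6p_{Quill} + 2p_{Folio} = 0 ⇒ p_{Quill} = 12 + (1/3)p_{Folio}.
The game is symmetric, so in equilibrium p_{Folio} = p_{Quill}: the reaction function gives (2/3)p_{Quill} = 12, hence p_{Quill} = 18.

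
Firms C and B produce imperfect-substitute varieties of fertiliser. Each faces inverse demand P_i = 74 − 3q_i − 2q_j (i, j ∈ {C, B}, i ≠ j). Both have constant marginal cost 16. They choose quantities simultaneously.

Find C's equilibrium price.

37.75

Firm C's profit: π = q_C(74 − 3q_C − 2q_B) − 16q_C.
∂π/∂q_C = 58 − 6q_C − 2q_B = 0 ⇒ q_C = 29/3 − (1/3)q_B.
By symmetry q_B = q_C; substituting into the reaction function, (4/3)q_C = 29/3 and q_C = 7.25.
P_C = 74 − 3·7.25 − 2·7.25 = 37.75.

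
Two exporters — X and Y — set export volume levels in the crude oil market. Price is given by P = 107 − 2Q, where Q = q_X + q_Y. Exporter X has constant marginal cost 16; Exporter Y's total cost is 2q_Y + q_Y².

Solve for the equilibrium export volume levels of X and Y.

16.8, 11.9

Exporter X's profit: π = q_X(107 − 2(q_X + q_Y)) − 16q_X.
∂π/∂q_X = 91 − 4q_X − 2q_Y = 0, so q_X = 22.75 − 0.5q_Y.
For Y: ∂π/∂q_Y = 105 − 6q_Y − 2q_X = 0 ⇒ q_Y = 17.5 − (1/3)q_X.
Substituting the second reaction function into the first: q_X = 22.75 − 0.5(17.5 − (1/3)q_X), which gives (5/6)q_X = 14 ⇒ q_X = 16.8.
Then q_Y = 17.5 − (1/3)·16.8 = 11.9.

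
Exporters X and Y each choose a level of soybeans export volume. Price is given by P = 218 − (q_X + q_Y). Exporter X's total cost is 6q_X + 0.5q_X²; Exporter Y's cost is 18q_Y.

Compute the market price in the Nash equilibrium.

95.6

Exporter X's profit: π = q_X(218 − (q_X + q_Y)) − 6q_X − 0.5q_X².
∂π/∂q_X = 212 − 3q_X − q_Y = 0, so q_X = 212/3 − (1/3)q_Y.
For Y: ∂π/∂q_Y = 200 − 2q_Y − q_X = 0 ⇒ q_Y = 100 − 0.5q_X.
Plugging q_Y into X's best response: q_X = 212/3 − (1/3)(100 − 0.5q_X) ⇒ (5/6)q_X = 112/3, so q_X = 44.8.
Then q_Y = 100 − 0.5·44.8 = 77.6.
Equilibrium price: P = 218 − 122.4 = 95.6.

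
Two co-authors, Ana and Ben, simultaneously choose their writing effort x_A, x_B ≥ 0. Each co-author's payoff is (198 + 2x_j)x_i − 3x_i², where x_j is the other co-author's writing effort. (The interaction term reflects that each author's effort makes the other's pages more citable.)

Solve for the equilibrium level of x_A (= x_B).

49.5

Ana's payoff is (198 + 2x_B)x_A − 3x_A².
∂π/∂x_A = 198 + 2x_B − 6x_A = 0, so x_A = 33 + (1/3)x_B.
The game is symmetric, so in equilibrium x_B = x_A: the reaction function gives (2/3)x_A = 33, hence x_A = 49.5.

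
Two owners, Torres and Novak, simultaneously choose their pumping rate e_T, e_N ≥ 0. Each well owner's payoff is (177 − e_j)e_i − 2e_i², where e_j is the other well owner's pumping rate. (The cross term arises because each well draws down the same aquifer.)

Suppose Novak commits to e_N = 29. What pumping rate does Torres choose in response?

Torres's payoff is (177 − e_N)e_T − 2e_T².
∂π/∂e_T = 177 − e_N − 4e_T = 0, so e_T = 44.25 − 0.25e_N.
At e_N = 29: e_T = 44.25 − 0.25·29 = 37.

37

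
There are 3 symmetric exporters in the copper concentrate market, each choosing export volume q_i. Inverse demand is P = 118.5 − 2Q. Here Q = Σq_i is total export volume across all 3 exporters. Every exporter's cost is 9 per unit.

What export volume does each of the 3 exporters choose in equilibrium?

A representative exporter's profit is π_i = q_i(118.5 − 2Q) − 9q_i, with Q = q_i + Σ_{j≠i} q_j.
First-order condition: 109.5 − 4q_i − 2Σ_{j≠i} q_j = 0.
Imposing symmetry (q_j = q for all j) turns Σ_{j≠i} q_j into 2q, so 109.5 = 8q and q = 13.6875.

13.6875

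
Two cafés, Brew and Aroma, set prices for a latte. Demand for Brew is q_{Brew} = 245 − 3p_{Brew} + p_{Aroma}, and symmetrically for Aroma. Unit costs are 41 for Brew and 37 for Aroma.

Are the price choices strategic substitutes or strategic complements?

strategic complements

Brew's profit: π = (p_{Brew} − 41)(245 − 3p_{Brew} + p_{Aroma}).
∂π/∂p_{Brew} = 368 − 6p_{Brew} + p_{Aroma} = 0 ⇒ p_{Brew} = 184/3 + (1/6)p_{Aroma}.
The best-response slope dp_{Brew}/dp_{Aroma} = 1/6 > 0: the reaction function is upward-sloping, so the choices are strategic complements.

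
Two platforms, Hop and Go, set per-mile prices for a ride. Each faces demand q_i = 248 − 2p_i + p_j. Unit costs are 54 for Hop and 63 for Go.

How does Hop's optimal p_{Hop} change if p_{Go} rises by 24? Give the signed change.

6

Hop's profit: π = (p_{Hop} − 54)(248 − 2p_{Hop} + p_{Go}).
∂π/∂p_{Hop} = 356 − 4p_{Hop} + p_{Go} = 0 ⇒ p_{Hop} = 89 + 0.25p_{Go}.
The reaction-function slope is 0.25, so a 24-unit rise in p_{Go} moves p_{Hop} by 0.25 × 24 = 6. Hop's best response rises — the actions are strategic complements.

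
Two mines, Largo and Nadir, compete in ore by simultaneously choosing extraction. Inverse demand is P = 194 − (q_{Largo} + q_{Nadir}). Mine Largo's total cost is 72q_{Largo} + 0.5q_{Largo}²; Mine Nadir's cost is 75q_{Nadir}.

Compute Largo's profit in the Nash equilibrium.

937.5

Mine Largo's profit: π = q_{Largo}(194 − (q_{Largo} + q_{Nadir})) − 72q_{Largo} − 0.5q_{Largo}².
∂π/∂q_{Largo} = 122 − 3q_{Largo} − q_{Nadir} = 0, so q_{Largo} = 122/3 − (1/3)q_{Nadir}.
For Nadir: ∂π/∂q_{Nadir} = 119 − 2q_{Nadir} − q_{Largo} = 0 ⇒ q_{Nadir} = 59.5 − 0.5q_{Largo}.
Plugging q_{Nadir} into Largo's best response: q_{Largo} = 122/3 − (1/3)(59.5 − 0.5q_{Largo}) ⇒ (5/6)q_{Largo} = 125/6, so q_{Largo} = 25.
Then q_{Nadir} = 59.5 − 0.5·25 = 47.
Price P = 194 − 72 = 122.
Largo's profit: (122 − 72)·25 − 0.5(25)² = 937.5.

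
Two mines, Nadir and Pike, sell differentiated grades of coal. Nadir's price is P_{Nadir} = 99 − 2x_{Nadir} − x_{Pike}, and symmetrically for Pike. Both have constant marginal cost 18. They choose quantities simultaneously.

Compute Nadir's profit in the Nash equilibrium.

524.88

Mine Nadir's profit: π = x_{Nadir}(99 − 2x_{Nadir} − x_{Pike}) − 18x_{Nadir}.
∂π/∂x_{Nadir} = 81 − 4x_{Nadir} − x_{Pike} = 0 ⇒ x_{Nadir} = 20.25 − 0.25x_{Pike}.
By symmetry x_{Pike} = x_{Nadir}; substituting into the reaction function, 1.25x_{Nadir} = 20.25 and x_{Nadir} = 16.2.
P_{Nadir} = 99 − 2·16.2 − 16.2 = 50.4.
Profit = (50.4 − 18)·16.2 = 524.88.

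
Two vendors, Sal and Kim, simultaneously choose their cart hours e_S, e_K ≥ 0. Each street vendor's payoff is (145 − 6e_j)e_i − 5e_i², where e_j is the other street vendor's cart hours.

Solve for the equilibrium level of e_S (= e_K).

Sal's payoff is (145 − 6e_K)e_S − 5e_S².
∂π/∂e_S = 145 − 6e_K − 10e_S = 0, so e_S = 14.5 − 0.6e_K.
Setting e_S = e_K in the reaction function: e_S = 14.5 − 0.6e_S, so e_S = 14.5 / 1.6 = 9.0625.

9.0625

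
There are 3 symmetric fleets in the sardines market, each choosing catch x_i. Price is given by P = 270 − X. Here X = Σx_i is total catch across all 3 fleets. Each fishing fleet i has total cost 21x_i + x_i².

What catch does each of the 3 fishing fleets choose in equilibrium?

41.5

A representative fishing fleet's profit is π_i = x_i(270 − X) − 21x_i − x_i², with X = x_i + Σ_{j≠i} x_j.
First-order condition: 249 − 4x_i − Σ_{j≠i} x_j = 0.
In a symmetric equilibrium every fishing fleet chooses the same x, so Σ_{j≠i} x_j = 2x. The condition becomes 249 − 6x = 0, giving x = 249/6 = 41.5.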